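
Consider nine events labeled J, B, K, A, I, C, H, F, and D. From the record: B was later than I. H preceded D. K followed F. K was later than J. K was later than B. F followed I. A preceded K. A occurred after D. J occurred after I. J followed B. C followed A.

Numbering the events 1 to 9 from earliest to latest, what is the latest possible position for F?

F must come before K — 1 event forced after it.
Everything else can be placed before F in some valid order, so F can sit as late as position 9 − 1 = 8.

8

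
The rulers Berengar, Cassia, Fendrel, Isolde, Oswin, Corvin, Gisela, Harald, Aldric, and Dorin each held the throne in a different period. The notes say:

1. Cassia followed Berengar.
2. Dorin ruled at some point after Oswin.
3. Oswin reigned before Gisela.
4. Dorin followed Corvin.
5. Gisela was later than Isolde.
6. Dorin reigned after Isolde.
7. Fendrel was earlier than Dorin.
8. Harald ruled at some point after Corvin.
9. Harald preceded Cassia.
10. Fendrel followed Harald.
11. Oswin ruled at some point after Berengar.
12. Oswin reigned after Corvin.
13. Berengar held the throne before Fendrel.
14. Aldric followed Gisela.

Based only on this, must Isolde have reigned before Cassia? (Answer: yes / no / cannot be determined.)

No chain of stated constraints runs from Isolde to Cassia, and none runs from Cassia to Isolde either.
So the relative order of Isolde and Cassia is not fixed by the given facts.

cannot be determined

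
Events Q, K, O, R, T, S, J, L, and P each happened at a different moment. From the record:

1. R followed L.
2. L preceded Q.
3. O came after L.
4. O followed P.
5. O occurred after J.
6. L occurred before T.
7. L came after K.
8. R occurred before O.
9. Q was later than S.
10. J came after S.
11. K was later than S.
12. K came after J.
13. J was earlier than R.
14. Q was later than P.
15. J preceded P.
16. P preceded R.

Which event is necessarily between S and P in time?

J

Tracing the constraints gives S → J → P, so J sits after S and before P.
No other event is forced both after S and before P.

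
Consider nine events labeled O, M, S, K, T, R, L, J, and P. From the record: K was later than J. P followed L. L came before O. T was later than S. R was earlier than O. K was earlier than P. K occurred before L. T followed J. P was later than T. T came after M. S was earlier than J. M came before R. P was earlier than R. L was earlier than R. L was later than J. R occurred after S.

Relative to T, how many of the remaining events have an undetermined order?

2

Forced before T: J, M, and S; forced after T: O, P, and R.
That leaves K and L with no forced order relative to T — 2.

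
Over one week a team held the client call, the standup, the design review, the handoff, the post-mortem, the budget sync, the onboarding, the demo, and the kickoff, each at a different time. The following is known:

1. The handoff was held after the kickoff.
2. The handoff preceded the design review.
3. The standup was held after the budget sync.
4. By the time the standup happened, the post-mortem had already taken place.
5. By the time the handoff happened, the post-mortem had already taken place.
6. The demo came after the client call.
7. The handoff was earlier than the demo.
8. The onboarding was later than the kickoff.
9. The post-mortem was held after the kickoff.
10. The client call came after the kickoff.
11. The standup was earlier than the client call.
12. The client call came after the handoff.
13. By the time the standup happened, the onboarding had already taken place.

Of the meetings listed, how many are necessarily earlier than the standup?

Directly stated before the standup: the budget sync, the onboarding, and the post-mortem.
The kickoff reaches the standup via the kickoff → the onboarding → the standup.
No chain forces the design review (or any of the others) ahead of the standup.
That's the budget sync, the kickoff, the onboarding, and the post-mortem — 4 in all.

4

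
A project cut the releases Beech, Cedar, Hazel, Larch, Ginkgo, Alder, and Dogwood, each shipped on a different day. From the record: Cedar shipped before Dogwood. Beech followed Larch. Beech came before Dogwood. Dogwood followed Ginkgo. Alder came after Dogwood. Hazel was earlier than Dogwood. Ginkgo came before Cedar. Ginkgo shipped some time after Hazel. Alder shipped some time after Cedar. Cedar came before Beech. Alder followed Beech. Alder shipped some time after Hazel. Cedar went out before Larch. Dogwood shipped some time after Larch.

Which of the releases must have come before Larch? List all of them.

Directly stated before Larch: Cedar.
Ginkgo reaches Larch via Ginkgo → Cedar → Larch.
Hazel reaches Larch via Hazel → Ginkgo → Cedar → Larch.

Cedar, Ginkgo, Hazel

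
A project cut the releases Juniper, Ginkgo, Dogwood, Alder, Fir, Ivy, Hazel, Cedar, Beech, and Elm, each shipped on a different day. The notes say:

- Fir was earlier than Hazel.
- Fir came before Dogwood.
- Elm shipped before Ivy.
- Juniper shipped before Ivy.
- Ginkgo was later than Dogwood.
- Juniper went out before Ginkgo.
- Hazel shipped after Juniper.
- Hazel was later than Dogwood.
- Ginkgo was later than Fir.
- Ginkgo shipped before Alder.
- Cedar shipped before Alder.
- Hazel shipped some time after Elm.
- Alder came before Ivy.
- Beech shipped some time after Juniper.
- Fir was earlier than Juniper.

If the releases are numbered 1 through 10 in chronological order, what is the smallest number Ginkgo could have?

Dogwood, Fir, and Juniper must all come before Ginkgo — 3 forced predecessors.
Nothing else is forced ahead of Ginkgo, so its earliest slot is position 3 + 1 = 4.

4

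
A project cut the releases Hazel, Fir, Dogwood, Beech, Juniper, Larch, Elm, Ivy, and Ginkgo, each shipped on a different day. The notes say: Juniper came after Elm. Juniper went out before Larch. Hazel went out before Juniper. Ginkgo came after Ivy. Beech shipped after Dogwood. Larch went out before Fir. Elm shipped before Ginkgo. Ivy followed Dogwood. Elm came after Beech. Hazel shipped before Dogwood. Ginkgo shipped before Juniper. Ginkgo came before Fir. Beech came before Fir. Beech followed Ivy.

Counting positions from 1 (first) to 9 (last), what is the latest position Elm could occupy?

Elm must come before Fir, Ginkgo, Juniper, and Larch — 4 releases forced after it.
Everything else can be placed before Elm in some valid order, so Elm can sit as late as position 9 − 4 = 5.

5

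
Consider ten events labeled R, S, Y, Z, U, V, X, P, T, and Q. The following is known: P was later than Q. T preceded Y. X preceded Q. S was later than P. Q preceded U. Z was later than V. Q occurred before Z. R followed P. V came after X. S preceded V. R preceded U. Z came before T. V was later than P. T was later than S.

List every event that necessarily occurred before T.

P, Q, S, V, X, Z

Directly stated before T: S and Z.
P reaches T via P → S → T.
Q reaches T via Q → Z → T.
V reaches T via V → Z → T.
Likewise X reaches T by chaining the stated constraints.
No chain forces U (or any of the others) ahead of T.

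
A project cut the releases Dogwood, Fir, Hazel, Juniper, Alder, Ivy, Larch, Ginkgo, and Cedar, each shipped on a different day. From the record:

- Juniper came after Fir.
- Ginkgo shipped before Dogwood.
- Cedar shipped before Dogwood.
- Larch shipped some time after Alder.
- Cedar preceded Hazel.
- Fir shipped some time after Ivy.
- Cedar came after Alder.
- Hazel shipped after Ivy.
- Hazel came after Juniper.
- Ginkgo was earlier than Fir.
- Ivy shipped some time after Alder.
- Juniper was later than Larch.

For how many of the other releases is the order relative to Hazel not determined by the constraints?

Forced before Hazel: Alder, Cedar, Fir, Ginkgo, Ivy, Juniper, and Larch.
That leaves Dogwood with no forced order relative to Hazel — 1.

1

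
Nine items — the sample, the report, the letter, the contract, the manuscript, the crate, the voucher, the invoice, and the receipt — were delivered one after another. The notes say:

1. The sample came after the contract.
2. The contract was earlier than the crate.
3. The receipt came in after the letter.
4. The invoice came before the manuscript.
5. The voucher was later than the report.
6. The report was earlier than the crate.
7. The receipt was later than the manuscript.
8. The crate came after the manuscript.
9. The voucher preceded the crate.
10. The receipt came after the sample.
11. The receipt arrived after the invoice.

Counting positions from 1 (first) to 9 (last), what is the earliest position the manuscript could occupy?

The invoice must come before the manuscript — 1 forced predecessor.
Nothing else is forced ahead of the manuscript, so its earliest slot is position 1 + 1 = 2.

2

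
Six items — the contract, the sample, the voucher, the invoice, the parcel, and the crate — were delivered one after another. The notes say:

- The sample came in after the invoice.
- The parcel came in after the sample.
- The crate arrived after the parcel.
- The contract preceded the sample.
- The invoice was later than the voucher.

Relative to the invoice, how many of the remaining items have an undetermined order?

Forced before the invoice: the voucher; forced after the invoice: the crate, the parcel, and the sample.
That leaves the contract with no forced order relative to the invoice — 1.

1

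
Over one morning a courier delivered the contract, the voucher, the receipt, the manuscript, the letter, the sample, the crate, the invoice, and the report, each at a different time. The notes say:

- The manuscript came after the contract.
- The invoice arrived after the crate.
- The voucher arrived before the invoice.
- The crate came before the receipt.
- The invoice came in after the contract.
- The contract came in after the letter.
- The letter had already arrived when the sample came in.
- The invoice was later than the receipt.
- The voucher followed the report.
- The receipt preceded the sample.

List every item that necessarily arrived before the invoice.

the contract, the crate, the letter, the receipt, the report, the voucher

Directly stated before the invoice: the contract, the crate, the receipt, and the voucher.
The letter reaches the invoice via the letter → the contract → the invoice.
The report reaches the invoice via the report → the voucher → the invoice.
No chain forces the sample (or any of the others) ahead of the invoice.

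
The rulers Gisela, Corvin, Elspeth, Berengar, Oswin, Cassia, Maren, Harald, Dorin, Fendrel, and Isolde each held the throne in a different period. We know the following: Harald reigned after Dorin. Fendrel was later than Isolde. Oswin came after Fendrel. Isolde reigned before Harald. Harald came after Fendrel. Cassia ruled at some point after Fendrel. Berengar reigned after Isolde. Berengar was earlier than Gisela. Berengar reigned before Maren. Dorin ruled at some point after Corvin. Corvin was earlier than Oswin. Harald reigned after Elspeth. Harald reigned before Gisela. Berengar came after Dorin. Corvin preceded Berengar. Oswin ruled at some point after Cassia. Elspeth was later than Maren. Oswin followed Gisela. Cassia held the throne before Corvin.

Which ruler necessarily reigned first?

Isolde

Isolde has a chain of constraints placing them before every other ruler, so Isolde must be first.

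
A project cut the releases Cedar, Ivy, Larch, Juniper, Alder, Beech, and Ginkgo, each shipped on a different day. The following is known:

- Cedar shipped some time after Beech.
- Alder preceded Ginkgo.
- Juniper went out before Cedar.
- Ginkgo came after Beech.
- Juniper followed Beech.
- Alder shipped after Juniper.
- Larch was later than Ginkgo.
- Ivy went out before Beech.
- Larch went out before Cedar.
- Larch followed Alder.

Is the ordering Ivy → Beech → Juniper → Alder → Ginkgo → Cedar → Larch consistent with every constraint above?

no

The constraints require Larch before Cedar, but in the proposed sequence Cedar appears ahead of Larch. That one violation is enough.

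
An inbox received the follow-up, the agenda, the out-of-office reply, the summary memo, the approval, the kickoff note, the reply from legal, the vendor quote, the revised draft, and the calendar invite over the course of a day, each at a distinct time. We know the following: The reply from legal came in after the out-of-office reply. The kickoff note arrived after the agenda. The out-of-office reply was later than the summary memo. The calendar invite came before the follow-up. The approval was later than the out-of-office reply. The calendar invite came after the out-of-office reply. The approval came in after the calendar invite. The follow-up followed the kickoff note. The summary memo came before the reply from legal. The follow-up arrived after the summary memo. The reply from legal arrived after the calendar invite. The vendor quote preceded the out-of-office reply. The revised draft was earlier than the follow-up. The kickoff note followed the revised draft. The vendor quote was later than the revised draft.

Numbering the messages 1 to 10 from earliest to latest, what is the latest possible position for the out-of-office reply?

The out-of-office reply must come before the approval, the calendar invite, the follow-up, and the reply from legal — 4 messages forced after it.
Everything else can be placed before the out-of-office reply in some valid order, so the out-of-office reply can sit as late as position 10 − 4 = 6.

6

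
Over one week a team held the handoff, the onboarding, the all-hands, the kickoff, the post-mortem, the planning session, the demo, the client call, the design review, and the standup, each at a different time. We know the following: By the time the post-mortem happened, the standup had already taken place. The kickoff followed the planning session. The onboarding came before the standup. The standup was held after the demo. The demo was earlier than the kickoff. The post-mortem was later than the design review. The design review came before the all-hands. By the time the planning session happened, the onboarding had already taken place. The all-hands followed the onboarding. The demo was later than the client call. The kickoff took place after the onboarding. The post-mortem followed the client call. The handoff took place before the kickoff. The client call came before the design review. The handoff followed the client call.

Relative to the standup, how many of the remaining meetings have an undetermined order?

5

Forced before the standup: the client call, the demo, and the onboarding; forced after the standup: the post-mortem.
That leaves the all-hands, the design review, the handoff, the kickoff, and the planning session with no forced order relative to the standup — 5.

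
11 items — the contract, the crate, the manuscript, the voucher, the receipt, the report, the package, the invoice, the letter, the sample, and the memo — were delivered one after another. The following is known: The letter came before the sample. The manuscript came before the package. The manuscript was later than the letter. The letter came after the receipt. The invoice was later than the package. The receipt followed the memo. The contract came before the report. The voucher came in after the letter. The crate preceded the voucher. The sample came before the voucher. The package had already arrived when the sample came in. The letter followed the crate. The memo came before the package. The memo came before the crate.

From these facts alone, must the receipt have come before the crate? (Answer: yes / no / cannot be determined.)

cannot be determined

No chain of stated constraints runs from the receipt to the crate, and none runs from the crate to the receipt either.
So the relative order of the receipt and the crate is not fixed by the given facts.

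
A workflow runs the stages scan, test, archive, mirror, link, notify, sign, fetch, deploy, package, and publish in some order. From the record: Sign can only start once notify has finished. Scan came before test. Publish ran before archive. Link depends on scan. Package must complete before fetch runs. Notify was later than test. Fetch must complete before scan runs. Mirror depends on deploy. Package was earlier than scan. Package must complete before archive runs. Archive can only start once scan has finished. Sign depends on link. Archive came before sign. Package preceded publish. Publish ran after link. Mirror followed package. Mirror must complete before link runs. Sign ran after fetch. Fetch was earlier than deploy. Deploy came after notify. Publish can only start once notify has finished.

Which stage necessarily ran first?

Package has a chain of constraints placing it before every other stage, so package must be first.

package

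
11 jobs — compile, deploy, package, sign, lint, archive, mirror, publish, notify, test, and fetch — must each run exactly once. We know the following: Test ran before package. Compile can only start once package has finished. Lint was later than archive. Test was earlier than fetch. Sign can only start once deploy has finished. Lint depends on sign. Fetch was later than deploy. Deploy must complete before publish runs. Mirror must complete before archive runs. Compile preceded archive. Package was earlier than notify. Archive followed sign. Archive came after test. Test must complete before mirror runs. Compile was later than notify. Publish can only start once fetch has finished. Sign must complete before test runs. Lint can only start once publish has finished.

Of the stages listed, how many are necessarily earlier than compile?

5

Directly stated before compile: notify and package.
Deploy reaches compile via deploy → sign → test → package → compile.
Sign reaches compile via sign → test → package → compile.
Test reaches compile via test → package → compile.
No chain forces lint (or any of the others) ahead of compile.
That's deploy, notify, package, sign, and test — 5 in all.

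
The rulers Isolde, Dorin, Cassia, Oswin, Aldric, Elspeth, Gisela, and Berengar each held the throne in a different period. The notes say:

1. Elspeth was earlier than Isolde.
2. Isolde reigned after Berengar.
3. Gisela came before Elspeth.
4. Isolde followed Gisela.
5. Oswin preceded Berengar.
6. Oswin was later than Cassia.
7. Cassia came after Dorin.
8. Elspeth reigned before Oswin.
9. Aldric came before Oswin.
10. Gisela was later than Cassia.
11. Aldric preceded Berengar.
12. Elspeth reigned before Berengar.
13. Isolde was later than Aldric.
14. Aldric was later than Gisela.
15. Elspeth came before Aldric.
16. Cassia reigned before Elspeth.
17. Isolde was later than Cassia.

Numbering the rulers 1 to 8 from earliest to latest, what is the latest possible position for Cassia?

Cassia must come before Aldric, Berengar, Elspeth, Gisela, Isolde, and Oswin — 6 rulers forced after them.
Everything else can be placed before Cassia in some valid order, so Cassia can sit as late as position 8 − 6 = 2.

2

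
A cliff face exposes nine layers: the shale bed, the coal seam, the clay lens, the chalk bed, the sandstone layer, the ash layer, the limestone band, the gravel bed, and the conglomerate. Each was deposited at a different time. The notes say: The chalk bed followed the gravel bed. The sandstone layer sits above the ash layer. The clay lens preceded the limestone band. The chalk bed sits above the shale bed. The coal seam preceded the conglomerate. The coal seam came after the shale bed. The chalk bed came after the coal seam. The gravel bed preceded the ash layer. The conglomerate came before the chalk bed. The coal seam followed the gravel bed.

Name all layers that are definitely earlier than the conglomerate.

the coal seam, the gravel bed, the shale bed

Directly stated before the conglomerate: the coal seam.
The gravel bed reaches the conglomerate via the gravel bed → the coal seam → the conglomerate.
The shale bed reaches the conglomerate via the shale bed → the coal seam → the conglomerate.
No chain forces the clay lens (or any of the others) ahead of the conglomerate.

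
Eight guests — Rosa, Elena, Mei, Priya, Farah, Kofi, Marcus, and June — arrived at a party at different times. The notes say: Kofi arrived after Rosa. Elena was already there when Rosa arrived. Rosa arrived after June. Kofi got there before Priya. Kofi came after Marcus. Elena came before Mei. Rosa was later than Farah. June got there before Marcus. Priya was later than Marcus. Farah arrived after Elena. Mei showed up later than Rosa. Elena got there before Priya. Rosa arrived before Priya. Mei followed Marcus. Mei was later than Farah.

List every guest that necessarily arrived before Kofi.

Directly stated before Kofi: Marcus and Rosa.
Elena reaches Kofi via Elena → Rosa → Kofi.
Farah reaches Kofi via Farah → Rosa → Kofi.
June reaches Kofi via June → Marcus → Kofi.
No chain forces Priya (or any of the others) ahead of Kofi.

Elena, Farah, June, Marcus, Rosa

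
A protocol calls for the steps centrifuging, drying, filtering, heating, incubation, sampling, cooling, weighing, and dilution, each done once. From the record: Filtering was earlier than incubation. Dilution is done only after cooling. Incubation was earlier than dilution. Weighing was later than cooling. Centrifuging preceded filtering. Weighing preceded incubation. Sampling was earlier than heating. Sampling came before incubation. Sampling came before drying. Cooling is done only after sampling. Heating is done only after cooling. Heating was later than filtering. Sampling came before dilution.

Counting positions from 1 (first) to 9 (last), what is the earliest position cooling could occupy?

2

Sampling must come before cooling — 1 forced predecessor.
Nothing else is forced ahead of cooling, so its earliest slot is position 1 + 1 = 2.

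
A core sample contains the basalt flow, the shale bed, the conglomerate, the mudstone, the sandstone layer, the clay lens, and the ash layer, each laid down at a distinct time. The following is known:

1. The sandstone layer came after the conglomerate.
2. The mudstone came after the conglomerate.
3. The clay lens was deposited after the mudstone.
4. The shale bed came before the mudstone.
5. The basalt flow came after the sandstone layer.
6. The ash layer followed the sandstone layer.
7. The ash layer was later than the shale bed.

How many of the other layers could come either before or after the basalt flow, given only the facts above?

4

Forced before the basalt flow: the conglomerate and the sandstone layer.
That leaves the ash layer, the clay lens, the mudstone, and the shale bed with no forced order relative to the basalt flow — 4.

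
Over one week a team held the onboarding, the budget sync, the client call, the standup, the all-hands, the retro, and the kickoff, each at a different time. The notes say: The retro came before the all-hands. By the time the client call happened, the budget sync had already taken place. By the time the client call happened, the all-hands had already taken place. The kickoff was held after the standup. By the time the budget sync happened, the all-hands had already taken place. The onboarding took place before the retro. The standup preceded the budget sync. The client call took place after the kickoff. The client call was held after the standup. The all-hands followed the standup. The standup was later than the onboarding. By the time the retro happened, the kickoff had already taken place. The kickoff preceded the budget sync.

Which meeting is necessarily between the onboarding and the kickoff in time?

Tracing the constraints gives the onboarding → the standup → the kickoff, so the standup sits after the onboarding and before the kickoff.
No other meeting is forced both after the onboarding and before the kickoff.

the standup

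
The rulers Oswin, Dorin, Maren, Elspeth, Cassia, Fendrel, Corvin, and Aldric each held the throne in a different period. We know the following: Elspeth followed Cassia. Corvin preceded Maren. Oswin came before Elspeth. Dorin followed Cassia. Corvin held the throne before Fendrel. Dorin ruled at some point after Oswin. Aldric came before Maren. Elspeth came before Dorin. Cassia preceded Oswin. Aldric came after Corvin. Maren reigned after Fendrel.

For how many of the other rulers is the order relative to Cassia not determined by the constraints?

4

Forced after Cassia: Dorin, Elspeth, and Oswin.
That leaves Aldric, Corvin, Fendrel, and Maren with no forced order relative to Cassia — 4.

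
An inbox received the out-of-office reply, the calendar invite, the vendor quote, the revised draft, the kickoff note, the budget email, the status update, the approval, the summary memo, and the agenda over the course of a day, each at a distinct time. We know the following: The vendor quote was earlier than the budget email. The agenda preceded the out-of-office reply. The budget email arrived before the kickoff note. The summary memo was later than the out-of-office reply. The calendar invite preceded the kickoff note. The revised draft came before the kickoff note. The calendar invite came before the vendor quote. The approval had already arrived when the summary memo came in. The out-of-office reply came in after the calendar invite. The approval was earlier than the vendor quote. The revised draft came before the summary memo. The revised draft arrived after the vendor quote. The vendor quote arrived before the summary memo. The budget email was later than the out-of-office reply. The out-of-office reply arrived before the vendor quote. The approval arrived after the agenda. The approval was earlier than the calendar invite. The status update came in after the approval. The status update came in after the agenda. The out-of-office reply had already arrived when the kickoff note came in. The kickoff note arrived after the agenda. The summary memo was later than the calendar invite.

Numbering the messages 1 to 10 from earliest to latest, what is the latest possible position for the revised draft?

The revised draft must come before the kickoff note and the summary memo — 2 messages forced after it.
Everything else can be placed before the revised draft in some valid order, so the revised draft can sit as late as position 10 − 2 = 8.

8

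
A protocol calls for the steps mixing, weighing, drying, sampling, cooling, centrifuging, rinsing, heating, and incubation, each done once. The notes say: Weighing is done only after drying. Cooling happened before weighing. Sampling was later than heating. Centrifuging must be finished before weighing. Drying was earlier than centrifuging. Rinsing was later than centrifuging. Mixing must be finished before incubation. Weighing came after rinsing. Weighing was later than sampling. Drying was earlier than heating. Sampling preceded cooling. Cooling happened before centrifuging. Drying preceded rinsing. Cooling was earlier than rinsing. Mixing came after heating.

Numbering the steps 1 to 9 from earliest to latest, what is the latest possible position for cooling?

6

Cooling must come before centrifuging, rinsing, and weighing — 3 steps forced after it.
Everything else can be placed before cooling in some valid order, so cooling can sit as late as position 9 − 3 = 6.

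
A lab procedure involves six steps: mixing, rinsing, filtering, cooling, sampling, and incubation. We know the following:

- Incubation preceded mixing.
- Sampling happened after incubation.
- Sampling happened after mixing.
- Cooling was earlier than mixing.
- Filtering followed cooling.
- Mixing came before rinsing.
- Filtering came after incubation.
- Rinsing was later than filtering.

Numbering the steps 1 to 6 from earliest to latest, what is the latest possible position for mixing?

4

Mixing must come before rinsing and sampling — 2 steps forced after it.
Everything else can be placed before mixing in some valid order, so mixing can sit as late as position 6 − 2 = 4.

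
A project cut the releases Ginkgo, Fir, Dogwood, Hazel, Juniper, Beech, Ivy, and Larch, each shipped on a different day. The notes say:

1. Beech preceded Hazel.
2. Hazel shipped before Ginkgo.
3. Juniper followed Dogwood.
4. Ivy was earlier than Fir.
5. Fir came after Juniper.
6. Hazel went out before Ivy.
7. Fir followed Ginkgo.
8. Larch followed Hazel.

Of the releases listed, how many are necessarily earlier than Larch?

2

Directly stated before Larch: Hazel.
Beech reaches Larch via Beech → Hazel → Larch.
That's Beech and Hazel — 2 in all.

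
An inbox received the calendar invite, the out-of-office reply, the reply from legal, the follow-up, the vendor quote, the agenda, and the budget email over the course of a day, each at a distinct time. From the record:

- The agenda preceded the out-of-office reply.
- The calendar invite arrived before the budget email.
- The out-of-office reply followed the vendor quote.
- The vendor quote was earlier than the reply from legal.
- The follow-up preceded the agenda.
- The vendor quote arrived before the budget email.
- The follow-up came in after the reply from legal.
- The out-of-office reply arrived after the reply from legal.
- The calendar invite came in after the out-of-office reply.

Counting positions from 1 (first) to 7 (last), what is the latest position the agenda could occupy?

4

The agenda must come before the budget email, the calendar invite, and the out-of-office reply — 3 messages forced after it.
Everything else can be placed before the agenda in some valid order, so the agenda can sit as late as position 7 − 3 = 4.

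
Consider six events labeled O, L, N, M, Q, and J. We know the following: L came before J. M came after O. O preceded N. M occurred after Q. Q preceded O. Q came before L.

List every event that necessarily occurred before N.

Directly stated before N: O.
Q reaches N via Q → O → N.
No chain forces M (or any of the others) ahead of N.

O, Q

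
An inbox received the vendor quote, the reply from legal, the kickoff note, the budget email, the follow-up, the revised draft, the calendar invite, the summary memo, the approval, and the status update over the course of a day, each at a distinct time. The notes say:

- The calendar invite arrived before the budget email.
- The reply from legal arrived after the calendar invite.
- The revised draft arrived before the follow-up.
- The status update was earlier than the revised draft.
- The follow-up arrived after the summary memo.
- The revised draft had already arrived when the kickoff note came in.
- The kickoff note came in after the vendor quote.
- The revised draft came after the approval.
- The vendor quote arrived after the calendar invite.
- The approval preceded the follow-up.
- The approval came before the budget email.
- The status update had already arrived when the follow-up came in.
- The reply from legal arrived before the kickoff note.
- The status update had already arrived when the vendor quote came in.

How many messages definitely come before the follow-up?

4

Directly stated before the follow-up: the approval, the revised draft, the status update, and the summary memo.
That's the approval, the revised draft, the status update, and the summary memo — 4 in all.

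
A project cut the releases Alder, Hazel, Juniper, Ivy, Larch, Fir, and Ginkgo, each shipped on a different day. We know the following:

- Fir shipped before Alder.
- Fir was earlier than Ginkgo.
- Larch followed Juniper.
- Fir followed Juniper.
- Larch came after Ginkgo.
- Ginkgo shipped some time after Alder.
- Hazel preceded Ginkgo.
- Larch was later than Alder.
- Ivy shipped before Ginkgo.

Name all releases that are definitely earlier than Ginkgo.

Directly stated before Ginkgo: Alder, Fir, Hazel, and Ivy.
Juniper reaches Ginkgo via Juniper → Fir → Ginkgo.

Alder, Fir, Hazel, Ivy, Juniper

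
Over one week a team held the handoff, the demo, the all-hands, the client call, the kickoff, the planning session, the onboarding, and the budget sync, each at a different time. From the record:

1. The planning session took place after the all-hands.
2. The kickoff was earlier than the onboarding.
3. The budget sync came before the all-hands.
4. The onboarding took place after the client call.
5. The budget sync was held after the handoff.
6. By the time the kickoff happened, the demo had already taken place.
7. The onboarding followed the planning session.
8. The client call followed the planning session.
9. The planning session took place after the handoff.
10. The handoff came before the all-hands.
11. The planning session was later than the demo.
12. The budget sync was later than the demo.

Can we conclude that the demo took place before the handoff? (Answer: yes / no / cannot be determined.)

No chain of stated constraints runs from the demo to the handoff, and none runs from the handoff to the demo either.
So the relative order of the demo and the handoff is not fixed by the given facts.

cannot be determined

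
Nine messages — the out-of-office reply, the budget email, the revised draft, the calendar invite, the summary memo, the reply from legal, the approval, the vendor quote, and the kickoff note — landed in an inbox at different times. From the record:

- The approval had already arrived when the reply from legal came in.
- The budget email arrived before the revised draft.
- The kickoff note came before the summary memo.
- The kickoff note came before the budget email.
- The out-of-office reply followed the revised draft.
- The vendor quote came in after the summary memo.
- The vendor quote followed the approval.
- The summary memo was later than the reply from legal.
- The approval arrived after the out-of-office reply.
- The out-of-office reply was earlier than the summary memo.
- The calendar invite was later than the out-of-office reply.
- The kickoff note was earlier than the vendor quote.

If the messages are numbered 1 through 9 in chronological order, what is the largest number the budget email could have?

2

The budget email must come before the approval, the calendar invite, the out-of-office reply, the reply from legal, the revised draft, the summary memo, and the vendor quote — 7 messages forced after it.
Everything else can be placed before the budget email in some valid order, so the budget email can sit as late as position 9 − 7 = 2.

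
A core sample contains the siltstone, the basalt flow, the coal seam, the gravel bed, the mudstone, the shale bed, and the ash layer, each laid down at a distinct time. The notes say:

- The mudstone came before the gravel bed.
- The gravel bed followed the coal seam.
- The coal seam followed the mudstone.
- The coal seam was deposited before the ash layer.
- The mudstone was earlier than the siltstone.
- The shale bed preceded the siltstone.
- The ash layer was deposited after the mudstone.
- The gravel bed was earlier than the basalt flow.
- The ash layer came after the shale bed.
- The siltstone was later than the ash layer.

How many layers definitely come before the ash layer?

Directly stated before the ash layer: the coal seam, the mudstone, and the shale bed.
That's the coal seam, the mudstone, and the shale bed — 3 in all.

3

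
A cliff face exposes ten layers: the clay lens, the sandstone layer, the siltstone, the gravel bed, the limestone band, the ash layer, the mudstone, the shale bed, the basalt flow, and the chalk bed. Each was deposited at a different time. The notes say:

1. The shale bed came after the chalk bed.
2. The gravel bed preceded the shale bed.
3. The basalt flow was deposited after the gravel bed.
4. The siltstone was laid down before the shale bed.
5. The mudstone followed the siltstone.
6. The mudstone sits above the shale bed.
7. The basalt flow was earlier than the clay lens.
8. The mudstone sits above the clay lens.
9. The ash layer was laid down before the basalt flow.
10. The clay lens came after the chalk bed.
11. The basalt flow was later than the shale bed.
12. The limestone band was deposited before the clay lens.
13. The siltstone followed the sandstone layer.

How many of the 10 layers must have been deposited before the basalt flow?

Directly stated before the basalt flow: the ash layer, the gravel bed, and the shale bed.
The chalk bed reaches the basalt flow via the chalk bed → the shale bed → the basalt flow.
The sandstone layer reaches the basalt flow via the sandstone layer → the siltstone → the shale bed → the basalt flow.
The siltstone reaches the basalt flow via the siltstone → the shale bed → the basalt flow.
That's the ash layer, the chalk bed, the gravel bed, the sandstone layer, the shale bed, and the siltstone — 6 in all.

6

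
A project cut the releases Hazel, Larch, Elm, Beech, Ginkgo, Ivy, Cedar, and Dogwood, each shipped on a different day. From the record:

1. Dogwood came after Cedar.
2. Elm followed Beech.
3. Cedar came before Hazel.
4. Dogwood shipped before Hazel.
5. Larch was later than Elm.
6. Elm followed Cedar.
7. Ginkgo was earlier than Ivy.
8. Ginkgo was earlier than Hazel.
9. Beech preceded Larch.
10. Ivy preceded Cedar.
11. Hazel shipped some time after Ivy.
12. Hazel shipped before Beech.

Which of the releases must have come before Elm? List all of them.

Directly stated before Elm: Beech and Cedar.
Dogwood reaches Elm via Dogwood → Hazel → Beech → Elm.
Ginkgo reaches Elm via Ginkgo → Hazel → Beech → Elm.
Hazel reaches Elm via Hazel → Beech → Elm.
Likewise Ivy reaches Elm by chaining the stated constraints.

Beech, Cedar, Dogwood, Ginkgo, Hazel, Ivy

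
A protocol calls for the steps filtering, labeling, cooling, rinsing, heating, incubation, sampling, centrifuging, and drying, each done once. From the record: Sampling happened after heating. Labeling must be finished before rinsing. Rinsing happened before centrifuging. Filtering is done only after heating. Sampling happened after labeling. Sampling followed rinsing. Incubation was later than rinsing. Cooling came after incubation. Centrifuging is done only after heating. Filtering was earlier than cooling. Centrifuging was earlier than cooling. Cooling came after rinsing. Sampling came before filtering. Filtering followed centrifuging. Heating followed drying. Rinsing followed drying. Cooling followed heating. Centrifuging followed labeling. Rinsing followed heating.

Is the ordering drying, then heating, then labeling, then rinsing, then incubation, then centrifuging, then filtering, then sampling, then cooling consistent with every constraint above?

no

The constraints require sampling before filtering, but in the proposed sequence filtering appears ahead of sampling. That one violation is enough.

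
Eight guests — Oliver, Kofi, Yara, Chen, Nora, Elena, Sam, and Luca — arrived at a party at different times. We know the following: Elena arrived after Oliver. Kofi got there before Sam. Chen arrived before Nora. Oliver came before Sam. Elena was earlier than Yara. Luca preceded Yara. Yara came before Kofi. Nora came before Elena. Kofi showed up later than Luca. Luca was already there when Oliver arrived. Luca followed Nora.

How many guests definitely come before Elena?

Directly stated before Elena: Nora and Oliver.
Chen reaches Elena via Chen → Nora → Elena.
Luca reaches Elena via Luca → Oliver → Elena.
No chain forces Sam (or any of the others) ahead of Elena.
That's Chen, Luca, Nora, and Oliver — 4 in all.

4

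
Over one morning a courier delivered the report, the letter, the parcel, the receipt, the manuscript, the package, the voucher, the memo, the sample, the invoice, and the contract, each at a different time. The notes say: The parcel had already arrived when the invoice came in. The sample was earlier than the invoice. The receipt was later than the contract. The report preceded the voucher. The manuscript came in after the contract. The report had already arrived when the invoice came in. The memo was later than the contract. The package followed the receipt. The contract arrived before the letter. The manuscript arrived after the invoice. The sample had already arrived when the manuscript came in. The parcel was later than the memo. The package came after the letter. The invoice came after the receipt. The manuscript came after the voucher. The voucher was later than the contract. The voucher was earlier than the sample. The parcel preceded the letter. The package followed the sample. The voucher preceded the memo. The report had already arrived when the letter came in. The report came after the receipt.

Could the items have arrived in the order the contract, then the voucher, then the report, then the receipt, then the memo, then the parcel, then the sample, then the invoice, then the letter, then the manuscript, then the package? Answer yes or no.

no

The constraints require the report before the voucher, but in the proposed sequence the voucher appears ahead of the report. That one violation is enough.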